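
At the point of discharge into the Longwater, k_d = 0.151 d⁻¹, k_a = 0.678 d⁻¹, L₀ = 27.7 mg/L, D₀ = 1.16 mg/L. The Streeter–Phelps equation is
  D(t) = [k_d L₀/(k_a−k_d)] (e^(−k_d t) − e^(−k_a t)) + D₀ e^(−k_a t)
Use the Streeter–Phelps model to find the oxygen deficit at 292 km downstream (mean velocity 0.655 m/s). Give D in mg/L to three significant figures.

D ≈ 3.44 mg/L

Travel time t = x/v = 292 km / (0.655 m/s) = 292000 m / 0.655 m/s = 445800 s = 5.160 d.
k_d L₀/(k_a−k_d) = 0.151×27.7/(0.678−0.151) = 4.183/0.5270 = 7.937 mg/L.
e^(−k_d t) = e^(−0.151×5.160) = 0.4588; e^(−k_a t) = e^(−0.678×5.160) = 0.03025.
D = 7.937 × (0.4588 − 0.03025) + 1.16 × 0.03025 = 3.401 + 0.03509 = 3.436 mg/L.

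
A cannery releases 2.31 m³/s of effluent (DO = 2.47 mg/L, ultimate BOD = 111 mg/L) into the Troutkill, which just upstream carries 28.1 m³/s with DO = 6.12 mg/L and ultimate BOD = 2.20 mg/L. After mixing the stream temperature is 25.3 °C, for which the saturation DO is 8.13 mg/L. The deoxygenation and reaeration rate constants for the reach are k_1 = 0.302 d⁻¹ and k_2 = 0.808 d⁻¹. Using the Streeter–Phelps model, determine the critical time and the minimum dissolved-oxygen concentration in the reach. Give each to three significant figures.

t_c ≈ 1.04 d; minimum DO ≈ 5.28 mg/L

Mixed DO = (28.1×6.12 + 2.31×2.47)/(28.1+2.31) = 177.7/30.41 = 5.843 mg/L.
Mixed L₀ = (28.1×2.20 + 2.31×111)/(30.41) = 318.2/30.41 = 10.46 mg/L.
Initial deficit D₀ = C_s − DO₀ = 8.13 − 5.843 = 2.287 mg/L.
t_c = (1/0.5060) ln[(0.808/0.302)(1 − 2.287×0.5060/(0.302×10.46))] = 1.976 × ln(1.696) = 1.044 d.
D_c = (0.302/0.808) × 10.46 × e^(−0.302×1.044) = 0.3738 × 10.46 × 0.7297 = 2.854 mg/L.
Minimum DO = 8.13 − 2.854 = 5.276 mg/L.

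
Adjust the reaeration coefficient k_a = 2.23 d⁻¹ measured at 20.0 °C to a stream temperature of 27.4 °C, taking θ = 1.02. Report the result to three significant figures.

k_a(T₂) = k_a(T₁) · θ^(T₂−T₁) = 2.23 × 1.02^(27.4−20.0)
= 2.23 × 1.02^7.40 = 2.23 × 1.158 = 2.582 d⁻¹.

k_a ≈ 2.58 d⁻¹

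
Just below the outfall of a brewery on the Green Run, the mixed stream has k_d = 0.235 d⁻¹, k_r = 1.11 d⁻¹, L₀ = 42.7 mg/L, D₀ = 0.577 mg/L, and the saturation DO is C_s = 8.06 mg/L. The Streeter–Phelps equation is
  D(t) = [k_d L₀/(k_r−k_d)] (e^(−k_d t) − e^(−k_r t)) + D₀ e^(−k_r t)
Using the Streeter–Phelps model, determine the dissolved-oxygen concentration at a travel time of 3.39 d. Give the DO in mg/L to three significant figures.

k_d L₀/(k_r−k_d) = 0.235×42.7/(1.11−0.235) = 10.03/0.8750 = 11.47 mg/L.
e^(−k_d t) = e^(−0.235×3.390) = 0.4508; e^(−k_r t) = e^(−1.11×3.390) = 0.02322.
D = 11.47 × (0.4508 − 0.02322) + 0.577 × 0.02322 = 4.904 + 0.01340 = 4.917 mg/L.
DO = C_s − D = 8.06 − 4.917 = 3.143 mg/L.

DO ≈ 3.14 mg/L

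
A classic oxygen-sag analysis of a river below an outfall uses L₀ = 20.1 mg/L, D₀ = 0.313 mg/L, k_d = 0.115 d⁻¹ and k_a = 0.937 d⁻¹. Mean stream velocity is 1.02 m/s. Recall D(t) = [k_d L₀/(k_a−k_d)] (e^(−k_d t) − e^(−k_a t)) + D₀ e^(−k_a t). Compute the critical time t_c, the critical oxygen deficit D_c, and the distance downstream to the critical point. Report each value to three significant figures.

With k_a/k_d = 8.148 and 1 − D₀(k_a−k_d)/(k_d L₀) = 0.8887,
t_c = ln(8.148 × 0.8887) / (0.937 − 0.115) = ln(7.241) / 0.8220 = 1.980/0.8220 = 2.408 d.
D_c = (k_d/k_a) L₀ e^(−k_d t_c) = (0.115/0.937) × 20.1 × e^(−0.115×2.408) = 0.1227 × 20.1 × 0.7581 = 1.870 mg/L.
x_c = v t_c = 1.02 m/s × 2.408 d × 86400 s/d = 212300 m ≈ 212 km.

t_c ≈ 2.41 d; D_c ≈ 1.87 mg/L; x_c ≈ 212 km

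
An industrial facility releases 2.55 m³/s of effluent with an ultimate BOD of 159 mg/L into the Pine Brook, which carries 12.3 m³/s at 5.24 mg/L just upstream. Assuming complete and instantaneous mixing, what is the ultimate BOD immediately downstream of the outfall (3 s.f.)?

Flow-weighted mixing: C = (Q_r C_r + Q_w C_w)/(Q_r + Q_w)
= (12.3×5.24 + 2.55×159)/(12.3 + 2.55) = 469.9/14.85 = 31.64 mg/L.

31.6 mg/L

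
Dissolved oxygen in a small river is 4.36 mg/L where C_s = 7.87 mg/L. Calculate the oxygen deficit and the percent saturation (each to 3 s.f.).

D ≈ 3.51 mg/L; 55.4 % saturation

D = C_s − C = 7.87 − 4.36 = 3.51 mg/L.
% saturation = 4.36/7.87 × 100 = 55.4 %.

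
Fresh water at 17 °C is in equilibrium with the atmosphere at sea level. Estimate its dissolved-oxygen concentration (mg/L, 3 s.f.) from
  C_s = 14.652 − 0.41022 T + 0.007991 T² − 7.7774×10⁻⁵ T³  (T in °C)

C_s = 14.652 − 0.41022×17 + 0.007991×17² − 7.7774×10⁻⁵×17³ = 9.606 mg/L.

C_s ≈ 9.61 mg/L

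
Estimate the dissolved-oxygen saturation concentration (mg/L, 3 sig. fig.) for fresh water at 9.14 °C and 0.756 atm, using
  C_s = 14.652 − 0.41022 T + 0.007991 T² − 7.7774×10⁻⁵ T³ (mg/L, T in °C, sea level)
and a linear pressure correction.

C_s ≈ 8.70 mg/L

At sea level: C_s = 14.652 − 0.41022×9.14 + 0.007991×9.14² − 7.7774×10⁻⁵×9.14³ = 11.51 mg/L.
Pressure correction: C_s' = 11.51 × 0.756 = 8.702 mg/L.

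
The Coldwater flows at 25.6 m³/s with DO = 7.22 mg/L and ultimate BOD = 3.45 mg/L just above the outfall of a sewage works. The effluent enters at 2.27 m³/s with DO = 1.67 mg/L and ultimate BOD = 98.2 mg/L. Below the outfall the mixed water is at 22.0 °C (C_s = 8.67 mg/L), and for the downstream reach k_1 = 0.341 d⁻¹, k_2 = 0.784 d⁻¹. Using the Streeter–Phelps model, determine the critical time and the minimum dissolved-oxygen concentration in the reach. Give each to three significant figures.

t_c ≈ 1.31 d; minimum DO ≈ 5.57 mg/L

Mixed DO = (25.6×7.22 + 2.27×1.67)/(25.6+2.27) = 188.6/27.87 = 6.768 mg/L.
Mixed L₀ = (25.6×3.45 + 2.27×98.2)/(27.87) = 311.2/27.87 = 11.17 mg/L.
Initial deficit D₀ = C_s − DO₀ = 8.67 − 6.768 = 1.902 mg/L.
t_c = (1/0.4430) ln[(0.784/0.341)(1 − 1.902×0.4430/(0.341×11.17))] = 2.257 × ln(1.790) = 1.315 d.
D_c = (0.341/0.784) × 11.17 × e^(−0.341×1.315) = 0.4349 × 11.17 × 0.6387 = 3.102 mg/L.
Minimum DO = 8.67 − 3.102 = 5.568 mg/L.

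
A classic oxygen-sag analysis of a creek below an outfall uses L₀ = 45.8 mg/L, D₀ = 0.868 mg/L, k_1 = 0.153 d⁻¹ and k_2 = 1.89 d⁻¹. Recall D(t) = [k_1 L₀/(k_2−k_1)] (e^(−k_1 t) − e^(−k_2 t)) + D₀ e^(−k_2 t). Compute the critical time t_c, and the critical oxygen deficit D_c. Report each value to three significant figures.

t_c ≈ 1.31 d; D_c ≈ 3.04 mg/L

At the critical point dD/dt = 0, so k_1 L₀ e^(−k_1 t) = k_2 D. Substituting D(t) from the Streeter–Phelps equation and solving for t gives
t_c = ln[(k_2/k_1)(1 − D₀(k_2−k_1)/(k_1 L₀))] / (k_2−k_1).
Here k_2−k_1 = 1.737 d⁻¹ and 1 − D₀(k_2−k_1)/(k_1 L₀) = 1 − 0.868×1.737/(0.153×45.8) = 0.7848, so
t_c = ln(12.35 × 0.7848) / 1.737 = 2.272 / 1.737 = 1.308 d.
L(t_c) = L₀ e^(−k_1 t_c) = 45.8 × 0.8187 = 37.49 mg/L, and at the critical point k_2 D_c = k_1 L, so D_c = (0.153/1.89) × 37.49 = 3.035 mg/L.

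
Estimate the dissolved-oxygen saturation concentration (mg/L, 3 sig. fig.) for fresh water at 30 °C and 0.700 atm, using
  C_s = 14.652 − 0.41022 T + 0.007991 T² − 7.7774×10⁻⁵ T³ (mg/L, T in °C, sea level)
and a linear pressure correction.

C_s ≈ 5.21 mg/L

At sea level: C_s = 14.652 − 0.41022×30 + 0.007991×30² − 7.7774×10⁻⁵×30³ = 7.437 mg/L.
Pressure correction: C_s' = 7.437 × 0.700 = 5.206 mg/L.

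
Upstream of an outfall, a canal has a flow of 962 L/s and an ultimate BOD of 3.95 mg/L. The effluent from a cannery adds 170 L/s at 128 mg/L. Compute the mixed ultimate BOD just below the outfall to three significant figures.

Flow-weighted mixing: C = (Q_r C_r + Q_w C_w)/(Q_r + Q_w)
= (962×3.95 + 170×128)/(962 + 170) = 25560/1132 = 22.58 mg/L.

22.6 mg/L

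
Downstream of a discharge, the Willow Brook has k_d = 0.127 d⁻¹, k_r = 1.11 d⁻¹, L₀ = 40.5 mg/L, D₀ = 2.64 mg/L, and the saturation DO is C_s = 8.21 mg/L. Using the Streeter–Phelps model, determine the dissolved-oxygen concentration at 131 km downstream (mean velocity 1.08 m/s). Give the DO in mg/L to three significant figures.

DO ≈ 4.38 mg/L

Travel time t = x/v = 131 km / (1.08 m/s) = 131000 m / 1.08 m/s = 121300 s = 1.404 d.
k_d L₀/(k_r−k_d) = 0.127×40.5/(1.11−0.127) = 5.144/0.9830 = 5.232 mg/L.
e^(−k_d t) = e^(−0.127×1.404) = 0.8367; e^(−k_r t) = e^(−1.11×1.404) = 0.2105.
D = 5.232 × (0.8367 − 0.2105) + 2.64 × 0.2105 = 3.277 + 0.5557 = 3.832 mg/L.
DO = C_s − D = 8.21 − 3.832 = 4.378 mg/L.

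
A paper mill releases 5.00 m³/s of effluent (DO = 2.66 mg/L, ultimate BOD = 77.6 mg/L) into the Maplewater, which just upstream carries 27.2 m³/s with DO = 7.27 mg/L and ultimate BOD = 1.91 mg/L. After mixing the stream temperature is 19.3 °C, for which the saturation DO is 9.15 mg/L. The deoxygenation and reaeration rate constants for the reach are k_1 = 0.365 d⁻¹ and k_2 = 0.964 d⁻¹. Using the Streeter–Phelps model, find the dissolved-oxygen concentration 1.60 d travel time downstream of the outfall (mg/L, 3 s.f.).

DO ≈ 5.73 mg/L

Mixed DO = (27.2×7.27 + 5.00×2.66)/(27.2+5.00) = 211.0/32.20 = 6.554 mg/L.
Mixed L₀ = (27.2×1.91 + 5.00×77.6)/(32.20) = 440.0/32.20 = 13.66 mg/L.
Initial deficit D₀ = C_s − DO₀ = 9.15 − 6.554 = 2.596 mg/L.
D(1.60) = [0.365×13.66/(0.964−0.365)](e^(−0.365×1.60) − e^(−0.964×1.60)) + 2.596 e^(−0.964×1.60)
= 8.326 × (0.5577 − 0.2139) + 2.596 × 0.2139 = 3.417 mg/L.
DO = 9.15 − 3.417 = 5.733 mg/L.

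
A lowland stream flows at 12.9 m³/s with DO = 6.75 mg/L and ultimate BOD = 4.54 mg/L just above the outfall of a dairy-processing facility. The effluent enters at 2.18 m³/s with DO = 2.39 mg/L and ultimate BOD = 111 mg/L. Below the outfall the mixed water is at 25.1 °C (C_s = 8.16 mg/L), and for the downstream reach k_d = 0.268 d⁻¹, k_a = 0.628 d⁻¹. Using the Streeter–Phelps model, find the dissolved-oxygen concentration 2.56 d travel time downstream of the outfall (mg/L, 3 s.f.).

DO ≈ 3.25 mg/L

Mixed DO = (12.9×6.75 + 2.18×2.39)/(12.9+2.18) = 92.29/15.08 = 6.120 mg/L.
Mixed L₀ = (12.9×4.54 + 2.18×111)/(15.08) = 300.5/15.08 = 19.93 mg/L.
Initial deficit D₀ = C_s − DO₀ = 8.16 − 6.120 = 2.040 mg/L.
D(2.56) = [0.268×19.93/(0.628−0.268)](e^(−0.268×2.56) − e^(−0.628×2.56)) + 2.040 e^(−0.628×2.56)
= 14.84 × (0.5035 − 0.2004) + 2.040 × 0.2004 = 4.907 mg/L.
DO = 8.16 − 4.907 = 3.253 mg/L.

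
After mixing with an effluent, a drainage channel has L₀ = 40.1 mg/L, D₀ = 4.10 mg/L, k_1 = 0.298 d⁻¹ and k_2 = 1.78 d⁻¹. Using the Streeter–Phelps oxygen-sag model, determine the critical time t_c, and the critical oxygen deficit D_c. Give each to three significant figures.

t_c ≈ 0.727 d; D_c ≈ 5.41 mg/L

t_c = [1/(k_2−k_1)] ln[(k_2/k_1)(1 − D₀(k_2−k_1)/(k_1 L₀))]
= [1/(1.78−0.298)] ln[(1.78/0.298)(1 − 4.10×1.482/(0.298×40.1))]
= (1/1.482) ln[5.973 × 0.4915] = 0.6748 × ln(2.936) = 0.6748 × 1.077 = 0.7267 d.
L(t_c) = L₀ e^(−k_1 t_c) = 40.1 × 0.8053 = 32.29 mg/L, and at the critical point k_2 D_c = k_1 L, so D_c = (0.298/1.78) × 32.29 = 5.406 mg/L.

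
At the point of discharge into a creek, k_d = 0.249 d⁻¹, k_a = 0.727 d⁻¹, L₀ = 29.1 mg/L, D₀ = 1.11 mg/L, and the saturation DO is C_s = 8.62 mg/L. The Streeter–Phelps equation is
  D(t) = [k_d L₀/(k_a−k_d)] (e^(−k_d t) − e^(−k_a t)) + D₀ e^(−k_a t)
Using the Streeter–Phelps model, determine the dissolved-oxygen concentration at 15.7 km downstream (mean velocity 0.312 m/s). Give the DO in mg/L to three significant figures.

Travel time t = x/v = 15.7 km / (0.312 m/s) = 15700 m / 0.312 m/s = 50320 s = 0.5824 d.
k_d L₀/(k_a−k_d) = 0.249×29.1/(0.727−0.249) = 7.246/0.4780 = 15.16 mg/L.
e^(−k_d t) = e^(−0.249×0.5824) = 0.8650; e^(−k_a t) = e^(−0.727×0.5824) = 0.6548.
D = 15.16 × (0.8650 − 0.6548) + 1.11 × 0.6548 = 3.186 + 0.7268 = 3.913 mg/L.
DO = C_s − D = 8.62 − 3.913 = 4.707 mg/L.

DO ≈ 4.71 mg/L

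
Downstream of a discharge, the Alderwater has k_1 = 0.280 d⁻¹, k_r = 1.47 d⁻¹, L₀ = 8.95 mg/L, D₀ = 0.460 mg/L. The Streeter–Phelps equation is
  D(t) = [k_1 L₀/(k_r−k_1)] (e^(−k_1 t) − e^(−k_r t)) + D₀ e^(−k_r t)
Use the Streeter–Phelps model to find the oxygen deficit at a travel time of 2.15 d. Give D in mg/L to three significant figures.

k_1 L₀/(k_r−k_1) = 0.280×8.95/(1.47−0.280) = 2.506/1.190 = 2.106 mg/L.
e^(−k_1 t) = e^(−0.280×2.150) = 0.5477; e^(−k_r t) = e^(−1.47×2.150) = 0.04240.
D = 2.106 × (0.5477 − 0.04240) + 0.460 × 0.04240 = 1.064 + 0.01951 = 1.084 mg/L.

D ≈ 1.08 mg/L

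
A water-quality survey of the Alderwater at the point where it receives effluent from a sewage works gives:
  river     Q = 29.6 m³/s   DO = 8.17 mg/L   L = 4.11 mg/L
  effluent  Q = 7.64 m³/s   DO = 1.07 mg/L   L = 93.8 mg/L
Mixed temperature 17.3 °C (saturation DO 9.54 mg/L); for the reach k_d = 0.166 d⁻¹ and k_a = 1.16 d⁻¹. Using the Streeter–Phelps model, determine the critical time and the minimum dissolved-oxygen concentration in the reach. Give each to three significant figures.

Mixed DO = (29.6×8.17 + 7.64×1.07)/(29.6+7.64) = 250.0/37.24 = 6.713 mg/L.
Mixed L₀ = (29.6×4.11 + 7.64×93.8)/(37.24) = 838.3/37.24 = 22.51 mg/L.
Initial deficit D₀ = C_s − DO₀ = 9.54 − 6.713 = 2.827 mg/L.
t_c = (1/0.9940) ln[(1.16/0.166)(1 − 2.827×0.9940/(0.166×22.51))] = 1.006 × ln(1.734) = 0.5536 d.
D_c = (0.166/1.16) × 22.51 × e^(−0.166×0.5536) = 0.1431 × 22.51 × 0.9122 = 2.938 mg/L.
Minimum DO = 9.54 − 2.938 = 6.602 mg/L.

t_c ≈ 0.554 d; minimum DO ≈ 6.60 mg/L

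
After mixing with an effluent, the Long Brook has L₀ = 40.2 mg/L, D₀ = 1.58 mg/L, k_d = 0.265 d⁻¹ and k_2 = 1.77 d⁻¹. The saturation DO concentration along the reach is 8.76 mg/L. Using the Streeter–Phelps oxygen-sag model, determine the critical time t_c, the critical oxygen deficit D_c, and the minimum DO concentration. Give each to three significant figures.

With k_2/k_d = 6.679 and 1 − D₀(k_2−k_d)/(k_d L₀) = 0.7768,
t_c = ln(6.679 × 0.7768) / (1.77 − 0.265) = ln(5.188) / 1.505 = 1.646/1.505 = 1.094 d.
L(t_c) = L₀ e^(−k_d t_c) = 40.2 × 0.7483 = 30.08 mg/L, and at the critical point k_2 D_c = k_d L, so D_c = (0.265/1.77) × 30.08 = 4.504 mg/L.
Minimum DO = C_s − D_c = 8.76 − 4.504 = 4.256 mg/L.

t_c ≈ 1.09 d; D_c ≈ 4.50 mg/L; min DO ≈ 4.26 mg/L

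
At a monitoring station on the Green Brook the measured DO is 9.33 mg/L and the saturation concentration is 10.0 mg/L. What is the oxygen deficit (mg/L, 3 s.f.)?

D = C_s − C = 10.0 − 9.33 = 0.670 mg/L.

D ≈ 0.670 mg/L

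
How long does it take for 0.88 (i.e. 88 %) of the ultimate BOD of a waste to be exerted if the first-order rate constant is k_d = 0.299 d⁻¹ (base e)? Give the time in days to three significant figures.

t ≈ 7.09 d

y/L₀ = 1 − e^(−k_d t) = 0.88 ⇒ e^(−k_d t) = 0.120
t = −ln(0.120) / 0.299 = 2.120 / 0.299 = 7.091 d.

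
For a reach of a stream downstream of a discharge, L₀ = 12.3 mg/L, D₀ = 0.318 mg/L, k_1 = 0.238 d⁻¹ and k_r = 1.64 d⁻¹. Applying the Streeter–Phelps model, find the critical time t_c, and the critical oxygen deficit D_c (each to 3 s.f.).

With k_r/k_1 = 6.891 and 1 − D₀(k_r−k_1)/(k_1 L₀) = 0.8477,
t_c = ln(6.891 × 0.8477) / (1.64 − 0.238) = ln(5.841) / 1.402 = 1.765/1.402 = 1.259 d.
D_c = (k_1/k_r) L₀ e^(−k_1 t_c) = (0.238/1.64) × 12.3 × e^(−0.238×1.259) = 0.1451 × 12.3 × 0.7411 = 1.323 mg/L.

t_c ≈ 1.26 d; D_c ≈ 1.32 mg/L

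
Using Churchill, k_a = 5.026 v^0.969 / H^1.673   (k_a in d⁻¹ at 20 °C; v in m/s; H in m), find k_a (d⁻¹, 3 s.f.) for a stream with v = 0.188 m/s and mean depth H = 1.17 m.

k_a = 5.026 × 0.188^0.969 / 1.17^1.673 = 5.026 × 0.1980 / 1.300 = 0.7653 d⁻¹.

k_a ≈ 0.765 d⁻¹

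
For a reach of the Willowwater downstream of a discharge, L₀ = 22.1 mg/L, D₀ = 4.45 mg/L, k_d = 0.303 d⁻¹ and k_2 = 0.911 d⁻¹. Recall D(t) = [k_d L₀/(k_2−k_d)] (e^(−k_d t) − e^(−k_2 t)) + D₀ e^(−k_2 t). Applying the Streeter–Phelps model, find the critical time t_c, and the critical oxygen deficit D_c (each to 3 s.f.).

t_c = [1/(k_2−k_d)] ln[(k_2/k_d)(1 − D₀(k_2−k_d)/(k_d L₀))]
= [1/(0.911−0.303)] ln[(0.911/0.303)(1 − 4.45×0.6080/(0.303×22.1))]
= (1/0.6080) ln[3.007 × 0.5960] = 1.645 × ln(1.792) = 1.645 × 0.5832 = 0.9592 d.
L(t_c) = L₀ e^(−k_d t_c) = 22.1 × 0.7478 = 16.53 mg/L, and at the critical point k_2 D_c = k_d L, so D_c = (0.303/0.911) × 16.53 = 5.497 mg/L.

t_c ≈ 0.959 d; D_c ≈ 5.50 mg/L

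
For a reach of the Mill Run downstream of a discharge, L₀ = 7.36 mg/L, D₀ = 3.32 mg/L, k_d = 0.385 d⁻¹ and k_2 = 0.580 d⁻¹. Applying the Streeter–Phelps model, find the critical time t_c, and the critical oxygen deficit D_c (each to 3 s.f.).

t_c ≈ 0.771 d; D_c ≈ 3.63 mg/L

At the critical point dD/dt = 0, so k_d L₀ e^(−k_d t) = k_2 D. Substituting D(t) from the Streeter–Phelps equation and solving for t gives
t_c = ln[(k_2/k_d)(1 − D₀(k_2−k_d)/(k_d L₀))] / (k_2−k_d).
Here k_2−k_d = 0.1950 d⁻¹ and 1 − D₀(k_2−k_d)/(k_d L₀) = 1 − 3.32×0.1950/(0.385×7.36) = 0.7715, so
t_c = ln(1.506 × 0.7715) / 0.1950 = 0.1504 / 0.1950 = 0.7713 d.
D_c = (k_d/k_2) L₀ e^(−k_d t_c) = (0.385/0.580) × 7.36 × e^(−0.385×0.7713) = 0.6638 × 7.36 × 0.7431 = 3.630 mg/L.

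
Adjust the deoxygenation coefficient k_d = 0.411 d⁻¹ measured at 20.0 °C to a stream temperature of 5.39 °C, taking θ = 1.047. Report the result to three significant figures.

k_d ≈ 0.210 d⁻¹

k_d(T₂) = k_d(T₁) · θ^(T₂−T₁) = 0.411 × 1.047^(5.39−20.0)
= 0.411 × 1.047^-14.6 = 0.411 × 0.5112 = 0.2101 d⁻¹.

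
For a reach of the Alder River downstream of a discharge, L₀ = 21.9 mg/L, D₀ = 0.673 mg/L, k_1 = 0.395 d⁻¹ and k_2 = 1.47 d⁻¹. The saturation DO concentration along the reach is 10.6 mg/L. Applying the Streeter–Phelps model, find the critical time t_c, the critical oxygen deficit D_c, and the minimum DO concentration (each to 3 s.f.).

t_c ≈ 1.14 d; D_c ≈ 3.75 mg/L; min DO ≈ 6.85 mg/L

With k_2/k_1 = 3.722 and 1 − D₀(k_2−k_1)/(k_1 L₀) = 0.9164,
t_c = ln(3.722 × 0.9164) / (1.47 − 0.395) = ln(3.410) / 1.075 = 1.227/1.075 = 1.141 d.
D_c = (k_1/k_2) L₀ e^(−k_1 t_c) = (0.395/1.47) × 21.9 × e^(−0.395×1.141) = 0.2687 × 21.9 × 0.6371 = 3.749 mg/L.
Minimum DO = C_s − D_c = 10.6 − 3.749 = 6.851 mg/L.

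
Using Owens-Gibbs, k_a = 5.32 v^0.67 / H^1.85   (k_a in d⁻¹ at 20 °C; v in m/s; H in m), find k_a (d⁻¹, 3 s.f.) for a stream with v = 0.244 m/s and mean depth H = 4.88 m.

k_a = 5.32 × 0.244^0.67 / 4.88^1.85 = 5.32 × 0.3886 / 18.77 = 0.1101 d⁻¹.

k_a ≈ 0.110 d⁻¹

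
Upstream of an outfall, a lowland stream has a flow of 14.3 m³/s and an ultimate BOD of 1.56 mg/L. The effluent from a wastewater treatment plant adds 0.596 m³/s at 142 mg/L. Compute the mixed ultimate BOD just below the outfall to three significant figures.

7.18 mg/L

Flow-weighted mixing: C = (Q_r C_r + Q_w C_w)/(Q_r + Q_w)
= (14.3×1.56 + 0.596×142)/(14.3 + 0.596) = 106.9/14.90 = 7.179 mg/L.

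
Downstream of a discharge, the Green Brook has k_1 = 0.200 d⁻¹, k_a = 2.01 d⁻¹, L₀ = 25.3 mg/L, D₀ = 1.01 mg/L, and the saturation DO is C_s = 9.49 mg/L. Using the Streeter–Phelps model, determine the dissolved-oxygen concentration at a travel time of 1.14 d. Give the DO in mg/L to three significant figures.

k_1 L₀/(k_a−k_1) = 0.200×25.3/(2.01−0.200) = 5.060/1.810 = 2.796 mg/L.
e^(−k_1 t) = e^(−0.200×1.140) = 0.7961; e^(−k_a t) = e^(−2.01×1.140) = 0.1011.
D = 2.796 × (0.7961 − 0.1011) + 1.01 × 0.1011 = 1.943 + 0.1021 = 2.045 mg/L.
DO = C_s − D = 9.49 − 2.045 = 7.445 mg/L.

DO ≈ 7.44 mg/L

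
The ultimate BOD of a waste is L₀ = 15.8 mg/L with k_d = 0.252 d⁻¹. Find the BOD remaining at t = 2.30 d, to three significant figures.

L_t = L₀ e^(−k_d t) = 15.8 × e^(−0.252×2.30) = 15.8 × 0.5601 = 8.850 mg/L.

L ≈ 8.85 mg/L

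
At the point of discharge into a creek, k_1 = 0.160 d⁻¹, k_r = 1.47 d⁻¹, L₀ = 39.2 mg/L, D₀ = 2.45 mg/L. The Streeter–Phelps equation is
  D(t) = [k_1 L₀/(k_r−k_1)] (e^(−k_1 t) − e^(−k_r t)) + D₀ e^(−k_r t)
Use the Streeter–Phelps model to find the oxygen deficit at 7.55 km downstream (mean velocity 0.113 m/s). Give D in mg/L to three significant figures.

Travel time t = x/v = 7.55 km / (0.113 m/s) = 7550 m / 0.113 m/s = 66810 s = 0.7733 d.
k_1 L₀/(k_r−k_1) = 0.160×39.2/(1.47−0.160) = 6.272/1.310 = 4.788 mg/L.
e^(−k_1 t) = e^(−0.160×0.7733) = 0.8836; e^(−k_r t) = e^(−1.47×0.7733) = 0.3209.
D = 4.788 × (0.8836 − 0.3209) + 2.45 × 0.3209 = 2.694 + 0.7861 = 3.480 mg/L.

D ≈ 3.48 mg/L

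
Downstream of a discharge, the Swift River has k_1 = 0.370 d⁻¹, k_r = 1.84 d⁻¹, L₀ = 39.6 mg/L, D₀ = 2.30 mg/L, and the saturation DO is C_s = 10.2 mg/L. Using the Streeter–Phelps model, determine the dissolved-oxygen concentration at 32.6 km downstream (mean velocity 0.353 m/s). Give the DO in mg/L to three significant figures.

DO ≈ 4.56 mg/L

Travel time t = x/v = 32.6 km / (0.353 m/s) = 32600 m / 0.353 m/s = 92350 s = 1.069 d.
k_1 L₀/(k_r−k_1) = 0.370×39.6/(1.84−0.370) = 14.65/1.470 = 9.967 mg/L.
e^(−k_1 t) = e^(−0.370×1.069) = 0.6734; e^(−k_r t) = e^(−1.84×1.069) = 0.1399.
D = 9.967 × (0.6734 − 0.1399) + 2.30 × 0.1399 = 5.317 + 0.3218 = 5.639 mg/L.
DO = C_s − D = 10.2 − 5.639 = 4.561 mg/L.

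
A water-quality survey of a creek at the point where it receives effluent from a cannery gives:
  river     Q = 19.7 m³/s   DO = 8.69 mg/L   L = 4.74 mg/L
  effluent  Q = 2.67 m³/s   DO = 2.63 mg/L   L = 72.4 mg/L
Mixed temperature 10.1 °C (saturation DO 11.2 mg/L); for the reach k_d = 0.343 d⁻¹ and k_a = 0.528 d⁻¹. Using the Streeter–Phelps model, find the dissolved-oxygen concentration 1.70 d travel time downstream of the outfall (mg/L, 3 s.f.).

DO ≈ 6.30 mg/L

Mixed DO = (19.7×8.69 + 2.67×2.63)/(19.7+2.67) = 178.2/22.37 = 7.967 mg/L.
Mixed L₀ = (19.7×4.74 + 2.67×72.4)/(22.37) = 286.7/22.37 = 12.82 mg/L.
Initial deficit D₀ = C_s − DO₀ = 11.2 − 7.967 = 3.233 mg/L.
D(1.70) = [0.343×12.82/(0.528−0.343)](e^(−0.343×1.70) − e^(−0.528×1.70)) + 3.233 e^(−0.528×1.70)
= 23.76 × (0.5582 − 0.4075) + 3.233 × 0.4075 = 4.897 mg/L.
DO = 11.2 − 4.897 = 6.303 mg/L.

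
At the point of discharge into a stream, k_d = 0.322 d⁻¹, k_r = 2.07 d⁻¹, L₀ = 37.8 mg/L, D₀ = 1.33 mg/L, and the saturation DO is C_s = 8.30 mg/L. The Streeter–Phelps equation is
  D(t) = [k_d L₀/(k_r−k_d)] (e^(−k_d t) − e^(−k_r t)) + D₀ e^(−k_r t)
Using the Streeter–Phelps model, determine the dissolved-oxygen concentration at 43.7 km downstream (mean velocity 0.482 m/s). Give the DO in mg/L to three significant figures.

DO ≈ 3.98 mg/L

Travel time t = x/v = 43.7 km / (0.482 m/s) = 43700 m / 0.482 m/s = 90660 s = 1.049 d.
k_d L₀/(k_r−k_d) = 0.322×37.8/(2.07−0.322) = 12.17/1.748 = 6.963 mg/L.
e^(−k_d t) = e^(−0.322×1.049) = 0.7133; e^(−k_r t) = e^(−2.07×1.049) = 0.1139.
D = 6.963 × (0.7133 − 0.1139) + 1.33 × 0.1139 = 4.173 + 0.1515 = 4.325 mg/L.
DO = C_s − D = 8.30 − 4.325 = 3.975 mg/L.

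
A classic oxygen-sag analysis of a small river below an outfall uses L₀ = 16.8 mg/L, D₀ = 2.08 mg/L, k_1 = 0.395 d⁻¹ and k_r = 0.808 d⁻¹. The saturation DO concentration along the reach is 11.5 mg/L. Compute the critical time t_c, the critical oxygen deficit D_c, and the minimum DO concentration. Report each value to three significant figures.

With k_r/k_1 = 2.046 and 1 − D₀(k_r−k_1)/(k_1 L₀) = 0.8705,
t_c = ln(2.046 × 0.8705) / (0.808 − 0.395) = ln(1.781) / 0.4130 = 0.5770/0.4130 = 1.397 d.
D_c = (k_1/k_r) L₀ e^(−k_1 t_c) = (0.395/0.808) × 16.8 × e^(−0.395×1.397) = 0.4889 × 16.8 × 0.5759 = 4.729 mg/L.
Minimum DO = C_s − D_c = 11.5 − 4.729 = 6.771 mg/L.

t_c ≈ 1.40 d; D_c ≈ 4.73 mg/L; min DO ≈ 6.77 mg/L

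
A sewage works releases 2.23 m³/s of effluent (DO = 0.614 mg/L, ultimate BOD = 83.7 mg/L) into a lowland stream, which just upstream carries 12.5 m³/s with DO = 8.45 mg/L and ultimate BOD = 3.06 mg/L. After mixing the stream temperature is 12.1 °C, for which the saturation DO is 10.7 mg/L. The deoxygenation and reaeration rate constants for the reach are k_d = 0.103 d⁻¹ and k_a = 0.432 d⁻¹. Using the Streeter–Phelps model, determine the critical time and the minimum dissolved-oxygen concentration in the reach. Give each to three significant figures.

Mixed DO = (12.5×8.45 + 2.23×0.614)/(12.5+2.23) = 107.0/14.73 = 7.264 mg/L.
Mixed L₀ = (12.5×3.06 + 2.23×83.7)/(14.73) = 224.9/14.73 = 15.27 mg/L.
Initial deficit D₀ = C_s − DO₀ = 10.7 − 7.264 = 3.436 mg/L.
t_c = (1/0.3290) ln[(0.432/0.103)(1 − 3.436×0.3290/(0.103×15.27))] = 3.040 × ln(1.179) = 0.5006 d.
D_c = (0.103/0.432) × 15.27 × e^(−0.103×0.5006) = 0.2384 × 15.27 × 0.9497 = 3.457 mg/L.
Minimum DO = 10.7 − 3.457 = 7.243 mg/L.

t_c ≈ 0.501 d; minimum DO ≈ 7.24 mg/L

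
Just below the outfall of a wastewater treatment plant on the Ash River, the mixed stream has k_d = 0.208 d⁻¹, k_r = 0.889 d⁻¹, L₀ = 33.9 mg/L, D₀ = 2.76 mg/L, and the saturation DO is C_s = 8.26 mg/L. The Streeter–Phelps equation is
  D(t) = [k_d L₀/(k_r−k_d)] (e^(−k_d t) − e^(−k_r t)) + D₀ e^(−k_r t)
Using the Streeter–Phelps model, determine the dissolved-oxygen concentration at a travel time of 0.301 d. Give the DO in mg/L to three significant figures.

k_d L₀/(k_r−k_d) = 0.208×33.9/(0.889−0.208) = 7.051/0.6810 = 10.35 mg/L.
e^(−k_d t) = e^(−0.208×0.3010) = 0.9393; e^(−k_r t) = e^(−0.889×0.3010) = 0.7652.
D = 10.35 × (0.9393 − 0.7652) + 2.76 × 0.7652 = 1.803 + 2.112 = 3.915 mg/L.
DO = C_s − D = 8.26 − 3.915 = 4.345 mg/L.

DO ≈ 4.35 mg/L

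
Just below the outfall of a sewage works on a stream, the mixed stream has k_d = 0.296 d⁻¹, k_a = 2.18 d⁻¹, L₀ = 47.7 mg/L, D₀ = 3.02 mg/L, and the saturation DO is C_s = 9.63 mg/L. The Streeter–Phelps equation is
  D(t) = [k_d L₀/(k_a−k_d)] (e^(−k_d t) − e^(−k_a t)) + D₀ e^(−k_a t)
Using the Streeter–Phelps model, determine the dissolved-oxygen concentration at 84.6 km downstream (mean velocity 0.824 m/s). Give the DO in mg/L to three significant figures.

DO ≈ 4.69 mg/L

Travel time t = x/v = 84.6 km / (0.824 m/s) = 84600 m / 0.824 m/s = 102700 s = 1.188 d.
k_d L₀/(k_a−k_d) = 0.296×47.7/(2.18−0.296) = 14.12/1.884 = 7.494 mg/L.
e^(−k_d t) = e^(−0.296×1.188) = 0.7035; e^(−k_a t) = e^(−2.18×1.188) = 0.07498.
D = 7.494 × (0.7035 − 0.07498) + 3.02 × 0.07498 = 4.710 + 0.2264 = 4.936 mg/L.
DO = C_s − D = 9.63 − 4.936 = 4.694 mg/L.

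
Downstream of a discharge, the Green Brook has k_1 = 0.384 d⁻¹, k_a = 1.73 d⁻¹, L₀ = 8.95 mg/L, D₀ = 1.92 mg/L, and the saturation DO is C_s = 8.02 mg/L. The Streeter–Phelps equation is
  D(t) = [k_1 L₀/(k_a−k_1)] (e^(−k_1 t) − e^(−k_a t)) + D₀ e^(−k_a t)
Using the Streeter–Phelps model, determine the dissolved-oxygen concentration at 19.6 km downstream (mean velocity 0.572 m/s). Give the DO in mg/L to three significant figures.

Travel time t = x/v = 19.6 km / (0.572 m/s) = 19600 m / 0.572 m/s = 34270 s = 0.3966 d.
k_1 L₀/(k_a−k_1) = 0.384×8.95/(1.73−0.384) = 3.437/1.346 = 2.553 mg/L.
e^(−k_1 t) = e^(−0.384×0.3966) = 0.8587; e^(−k_a t) = e^(−1.73×0.3966) = 0.5035.
D = 2.553 × (0.8587 − 0.5035) + 1.92 × 0.5035 = 0.9070 + 0.9668 = 1.874 mg/L.
DO = C_s − D = 8.02 − 1.874 = 6.146 mg/L.

DO ≈ 6.15 mg/L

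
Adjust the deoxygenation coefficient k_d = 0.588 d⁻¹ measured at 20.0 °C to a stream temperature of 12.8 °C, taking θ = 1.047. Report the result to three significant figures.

k_d(T₂) = k_d(T₁) · θ^(T₂−T₁) = 0.588 × 1.047^(12.8−20.0)
= 0.588 × 1.047^-7.20 = 0.588 × 0.7184 = 0.4224 d⁻¹.

k_d ≈ 0.422 d⁻¹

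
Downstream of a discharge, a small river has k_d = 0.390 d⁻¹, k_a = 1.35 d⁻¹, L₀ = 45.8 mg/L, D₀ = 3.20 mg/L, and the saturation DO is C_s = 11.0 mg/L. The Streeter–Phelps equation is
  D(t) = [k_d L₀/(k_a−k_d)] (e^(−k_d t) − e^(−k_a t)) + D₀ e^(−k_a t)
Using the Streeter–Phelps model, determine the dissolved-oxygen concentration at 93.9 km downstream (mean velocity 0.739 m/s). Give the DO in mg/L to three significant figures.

DO ≈ 2.63 mg/L

Travel time t = x/v = 93.9 km / (0.739 m/s) = 93900 m / 0.739 m/s = 127100 s = 1.471 d.
k_d L₀/(k_a−k_d) = 0.390×45.8/(1.35−0.390) = 17.86/0.9600 = 18.61 mg/L.
e^(−k_d t) = e^(−0.390×1.471) = 0.5635; e^(−k_a t) = e^(−1.35×1.471) = 0.1373.
D = 18.61 × (0.5635 − 0.1373) + 3.20 × 0.1373 = 7.930 + 0.4395 = 8.369 mg/L.
DO = C_s − D = 11.0 − 8.369 = 2.631 mg/L.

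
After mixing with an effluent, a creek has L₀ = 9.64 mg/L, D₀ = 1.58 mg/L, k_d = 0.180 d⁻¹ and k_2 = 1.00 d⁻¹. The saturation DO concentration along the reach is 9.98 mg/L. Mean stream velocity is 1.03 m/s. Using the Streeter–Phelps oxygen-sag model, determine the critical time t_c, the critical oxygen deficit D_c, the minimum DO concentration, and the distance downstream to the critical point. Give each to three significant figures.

t_c ≈ 0.417 d; D_c ≈ 1.61 mg/L; min DO ≈ 8.37 mg/L; x_c ≈ 37.1 km

At the critical point dD/dt = 0, so k_d L₀ e^(−k_d t) = k_2 D. Substituting D(t) from the Streeter–Phelps equation and solving for t gives
t_c = ln[(k_2/k_d)(1 − D₀(k_2−k_d)/(k_d L₀))] / (k_2−k_d).
Here k_2−k_d = 0.8200 d⁻¹ and 1 − D₀(k_2−k_d)/(k_d L₀) = 1 − 1.58×0.8200/(0.180×9.64) = 0.2533, so
t_c = ln(5.556 × 0.2533) / 0.8200 = 0.3418 / 0.8200 = 0.4168 d.
L(t_c) = L₀ e^(−k_d t_c) = 9.64 × 0.9277 = 8.943 mg/L, and at the critical point k_2 D_c = k_d L, so D_c = (0.180/1.00) × 8.943 = 1.610 mg/L.
Minimum DO = C_s − D_c = 9.98 − 1.610 = 8.370 mg/L.
x_c = v t_c = 1.03 m/s × 0.4168 d × 86400 s/d = 37090 m ≈ 37.1 km.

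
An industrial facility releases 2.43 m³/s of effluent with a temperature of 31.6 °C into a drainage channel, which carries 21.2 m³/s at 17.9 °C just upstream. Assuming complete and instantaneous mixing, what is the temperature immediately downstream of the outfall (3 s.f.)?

Flow-weighted mixing: C = (Q_r C_r + Q_w C_w)/(Q_r + Q_w)
= (21.2×17.9 + 2.43×31.6)/(21.2 + 2.43) = 456.3/23.63 = 19.31 °C.

19.3 °C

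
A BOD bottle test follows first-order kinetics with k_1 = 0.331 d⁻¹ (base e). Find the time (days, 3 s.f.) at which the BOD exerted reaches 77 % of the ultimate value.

t ≈ 4.44 d

y/L₀ = 1 − e^(−k_1 t) = 0.77 ⇒ e^(−k_1 t) = 0.230
t = −ln(0.230) / 0.331 = 1.470 / 0.331 = 4.440 d.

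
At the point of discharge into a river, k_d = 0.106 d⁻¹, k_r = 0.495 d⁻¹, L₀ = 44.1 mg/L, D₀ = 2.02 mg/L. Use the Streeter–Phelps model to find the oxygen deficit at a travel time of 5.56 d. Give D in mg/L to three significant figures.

D ≈ 6.03 mg/L

k_d L₀/(k_r−k_d) = 0.106×44.1/(0.495−0.106) = 4.675/0.3890 = 12.02 mg/L.
e^(−k_d t) = e^(−0.106×5.560) = 0.5547; e^(−k_r t) = e^(−0.495×5.560) = 0.06379.
D = 12.02 × (0.5547 − 0.06379) + 2.02 × 0.06379 = 5.899 + 0.1289 = 6.028 mg/L.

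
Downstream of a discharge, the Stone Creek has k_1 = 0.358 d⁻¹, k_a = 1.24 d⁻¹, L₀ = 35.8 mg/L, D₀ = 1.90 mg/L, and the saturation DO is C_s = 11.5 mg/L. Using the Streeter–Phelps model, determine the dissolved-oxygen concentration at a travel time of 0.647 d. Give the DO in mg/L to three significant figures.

DO ≈ 5.64 mg/L

k_1 L₀/(k_a−k_1) = 0.358×35.8/(1.24−0.358) = 12.82/0.8820 = 14.53 mg/L.
e^(−k_1 t) = e^(−0.358×0.6470) = 0.7932; e^(−k_a t) = e^(−1.24×0.6470) = 0.4483.
D = 14.53 × (0.7932 − 0.4483) + 1.90 × 0.4483 = 5.012 + 0.8518 = 5.864 mg/L.
DO = C_s − D = 11.5 − 5.864 = 5.636 mg/L.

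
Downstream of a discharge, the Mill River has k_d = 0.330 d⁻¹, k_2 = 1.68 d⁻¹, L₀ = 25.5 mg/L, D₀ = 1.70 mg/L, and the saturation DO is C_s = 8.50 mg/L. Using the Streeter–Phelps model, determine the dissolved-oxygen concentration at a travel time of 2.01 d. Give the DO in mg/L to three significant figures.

DO ≈ 5.44 mg/L

k_d L₀/(k_2−k_d) = 0.330×25.5/(1.68−0.330) = 8.415/1.350 = 6.233 mg/L.
e^(−k_d t) = e^(−0.330×2.010) = 0.5151; e^(−k_2 t) = e^(−1.68×2.010) = 0.03416.
D = 6.233 × (0.5151 − 0.03416) + 1.70 × 0.03416 = 2.998 + 0.05807 = 3.056 mg/L.
DO = C_s − D = 8.50 − 3.056 = 5.444 mg/L.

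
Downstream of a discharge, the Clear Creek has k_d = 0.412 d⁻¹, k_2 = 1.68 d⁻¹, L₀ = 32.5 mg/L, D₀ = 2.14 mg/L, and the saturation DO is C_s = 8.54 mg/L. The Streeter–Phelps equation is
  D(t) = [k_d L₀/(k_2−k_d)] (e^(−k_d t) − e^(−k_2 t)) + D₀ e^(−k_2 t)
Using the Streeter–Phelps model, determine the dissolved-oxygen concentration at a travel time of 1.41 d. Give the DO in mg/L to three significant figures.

DO ≈ 3.42 mg/L

k_d L₀/(k_2−k_d) = 0.412×32.5/(1.68−0.412) = 13.39/1.268 = 10.56 mg/L.
e^(−k_d t) = e^(−0.412×1.410) = 0.5594; e^(−k_2 t) = e^(−1.68×1.410) = 0.09359.
D = 10.56 × (0.5594 − 0.09359) + 2.14 × 0.09359 = 4.919 + 0.2003 = 5.119 mg/L.
DO = C_s − D = 8.54 − 5.119 = 3.421 mg/L.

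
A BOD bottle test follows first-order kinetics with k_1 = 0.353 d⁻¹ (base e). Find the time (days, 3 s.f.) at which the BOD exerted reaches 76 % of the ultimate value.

y/L₀ = 1 − e^(−k_1 t) = 0.76 ⇒ e^(−k_1 t) = 0.240
t = −ln(0.240) / 0.353 = 1.427 / 0.353 = 4.043 d.

t ≈ 4.04 d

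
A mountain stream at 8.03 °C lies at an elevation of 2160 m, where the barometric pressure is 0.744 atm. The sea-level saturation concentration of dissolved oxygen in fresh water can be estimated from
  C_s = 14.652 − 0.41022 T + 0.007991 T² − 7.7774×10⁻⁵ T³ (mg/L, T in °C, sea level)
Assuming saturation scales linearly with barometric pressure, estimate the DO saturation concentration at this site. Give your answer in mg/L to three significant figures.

C_s ≈ 8.80 mg/L

At sea level: C_s = 14.652 − 0.41022×8.03 + 0.007991×8.03² − 7.7774×10⁻⁵×8.03³ = 11.83 mg/L.
Pressure correction: C_s' = 11.83 × 0.744 = 8.804 mg/L.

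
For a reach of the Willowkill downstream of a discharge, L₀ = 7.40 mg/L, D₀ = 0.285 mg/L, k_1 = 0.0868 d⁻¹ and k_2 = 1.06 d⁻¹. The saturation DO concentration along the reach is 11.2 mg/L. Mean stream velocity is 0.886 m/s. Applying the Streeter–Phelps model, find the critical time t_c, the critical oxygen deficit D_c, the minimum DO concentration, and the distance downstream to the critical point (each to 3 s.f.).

t_c ≈ 1.99 d; D_c ≈ 0.510 mg/L; min DO ≈ 10.7 mg/L; x_c ≈ 152 km

At the critical point dD/dt = 0, so k_1 L₀ e^(−k_1 t) = k_2 D. Substituting D(t) from the Streeter–Phelps equation and solving for t gives
t_c = ln[(k_2/k_1)(1 − D₀(k_2−k_1)/(k_1 L₀))] / (k_2−k_1).
Here k_2−k_1 = 0.9732 d⁻¹ and 1 − D₀(k_2−k_1)/(k_1 L₀) = 1 − 0.285×0.9732/(0.0868×7.40) = 0.5682, so
t_c = ln(12.21 × 0.5682) / 0.9732 = 1.937 / 0.9732 = 1.990 d.
L(t_c) = L₀ e^(−k_1 t_c) = 7.40 × 0.8413 = 6.226 mg/L, and at the critical point k_2 D_c = k_1 L, so D_c = (0.0868/1.06) × 6.226 = 0.5098 mg/L.
Minimum DO = C_s − D_c = 11.2 − 0.5098 = 10.69 mg/L.
x_c = v t_c = 0.886 m/s × 1.990 d × 86400 s/d = 152400 m ≈ 152 km.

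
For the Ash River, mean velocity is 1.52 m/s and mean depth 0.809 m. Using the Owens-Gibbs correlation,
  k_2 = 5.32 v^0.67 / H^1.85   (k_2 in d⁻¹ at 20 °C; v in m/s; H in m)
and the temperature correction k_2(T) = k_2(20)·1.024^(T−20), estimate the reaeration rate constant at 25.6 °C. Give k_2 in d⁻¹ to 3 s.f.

k_2(20) = 5.32 × 1.52^0.67 / 0.809^1.85 = 5.32 × 1.324 / 0.6756 = 10.42 d⁻¹.
k_2(25.6) = 10.42 × 1.024^(25.6−20) = 10.42 × 1.142 = 11.90 d⁻¹.

k_2 ≈ 11.9 d⁻¹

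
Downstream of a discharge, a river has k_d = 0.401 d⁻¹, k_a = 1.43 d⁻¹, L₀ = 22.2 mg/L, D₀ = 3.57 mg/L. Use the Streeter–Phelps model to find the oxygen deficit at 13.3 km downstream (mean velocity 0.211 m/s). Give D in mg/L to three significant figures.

Travel time t = x/v = 13.3 km / (0.211 m/s) = 13300 m / 0.211 m/s = 63030 s = 0.7296 d.
k_d L₀/(k_a−k_d) = 0.401×22.2/(1.43−0.401) = 8.902/1.029 = 8.651 mg/L.
e^(−k_d t) = e^(−0.401×0.7296) = 0.7464; e^(−k_a t) = e^(−1.43×0.7296) = 0.3523.
D = 8.651 × (0.7464 − 0.3523) + 3.57 × 0.3523 = 3.409 + 1.258 = 4.667 mg/L.

D ≈ 4.67 mg/L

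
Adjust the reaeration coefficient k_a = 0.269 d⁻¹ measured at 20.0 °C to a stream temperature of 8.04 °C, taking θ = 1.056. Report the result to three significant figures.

k_a ≈ 0.140 d⁻¹

k_a(T₂) = k_a(T₁) · θ^(T₂−T₁) = 0.269 × 1.056^(8.04−20.0)
= 0.269 × 1.056^-12.0 = 0.269 × 0.5212 = 0.1402 d⁻¹.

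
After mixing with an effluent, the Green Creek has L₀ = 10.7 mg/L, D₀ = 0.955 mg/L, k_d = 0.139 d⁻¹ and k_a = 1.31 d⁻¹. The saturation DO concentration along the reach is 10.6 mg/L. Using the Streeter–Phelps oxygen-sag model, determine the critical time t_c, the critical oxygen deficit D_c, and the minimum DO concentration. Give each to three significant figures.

t_c ≈ 0.725 d; D_c ≈ 1.03 mg/L; min DO ≈ 9.57 mg/L

With k_a/k_d = 9.424 and 1 − D₀(k_a−k_d)/(k_d L₀) = 0.2481,
t_c = ln(9.424 × 0.2481) / (1.31 − 0.139) = ln(2.338) / 1.171 = 0.8494/1.171 = 0.7253 d.
D_c = (k_d/k_a) L₀ e^(−k_d t_c) = (0.139/1.31) × 10.7 × e^(−0.139×0.7253) = 0.1061 × 10.7 × 0.9041 = 1.026 mg/L.
Minimum DO = C_s − D_c = 10.6 − 1.026 = 9.574 mg/L.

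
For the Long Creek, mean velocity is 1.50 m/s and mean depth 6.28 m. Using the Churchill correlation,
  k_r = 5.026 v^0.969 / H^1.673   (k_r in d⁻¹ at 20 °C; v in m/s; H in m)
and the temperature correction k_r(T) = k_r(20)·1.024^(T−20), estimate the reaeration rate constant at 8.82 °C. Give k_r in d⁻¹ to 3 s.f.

k_r(20) = 5.026 × 1.50^0.969 / 6.28^1.673 = 5.026 × 1.481 / 21.63 = 0.3442 d⁻¹.
k_r(8.82) = 0.3442 × 1.024^(8.82−20) = 0.3442 × 0.7671 = 0.2641 d⁻¹.

k_r ≈ 0.264 d⁻¹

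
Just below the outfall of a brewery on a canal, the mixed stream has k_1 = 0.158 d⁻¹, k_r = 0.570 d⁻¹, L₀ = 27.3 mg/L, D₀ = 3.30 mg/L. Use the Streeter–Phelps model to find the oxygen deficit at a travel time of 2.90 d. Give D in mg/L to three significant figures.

k_1 L₀/(k_r−k_1) = 0.158×27.3/(0.570−0.158) = 4.313/0.4120 = 10.47 mg/L.
e^(−k_1 t) = e^(−0.158×2.900) = 0.6324; e^(−k_r t) = e^(−0.570×2.900) = 0.1915.
D = 10.47 × (0.6324 − 0.1915) + 3.30 × 0.1915 = 4.616 + 0.6319 = 5.248 mg/L.

D ≈ 5.25 mg/L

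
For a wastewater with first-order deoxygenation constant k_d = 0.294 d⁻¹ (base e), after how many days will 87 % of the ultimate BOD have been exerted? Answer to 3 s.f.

t ≈ 6.94 d

y/L₀ = 1 − e^(−k_d t) = 0.87 ⇒ e^(−k_d t) = 0.130
t = −ln(0.130) / 0.294 = 2.040 / 0.294 = 6.940 d.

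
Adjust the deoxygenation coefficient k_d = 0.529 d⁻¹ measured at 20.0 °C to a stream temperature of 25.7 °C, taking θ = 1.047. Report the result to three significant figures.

k_d ≈ 0.687 d⁻¹

k_d(T₂) = k_d(T₁) · θ^(T₂−T₁) = 0.529 × 1.047^(25.7−20.0)
= 0.529 × 1.047^5.70 = 0.529 × 1.299 = 0.6873 d⁻¹.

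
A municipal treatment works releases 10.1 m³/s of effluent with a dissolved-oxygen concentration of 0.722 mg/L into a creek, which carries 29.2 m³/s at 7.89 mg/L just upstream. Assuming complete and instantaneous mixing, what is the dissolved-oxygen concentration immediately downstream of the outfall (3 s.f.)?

Flow-weighted mixing: C = (Q_r C_r + Q_w C_w)/(Q_r + Q_w)
= (29.2×7.89 + 10.1×0.722)/(29.2 + 10.1) = 237.7/39.30 = 6.048 mg/L.

6.05 mg/L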